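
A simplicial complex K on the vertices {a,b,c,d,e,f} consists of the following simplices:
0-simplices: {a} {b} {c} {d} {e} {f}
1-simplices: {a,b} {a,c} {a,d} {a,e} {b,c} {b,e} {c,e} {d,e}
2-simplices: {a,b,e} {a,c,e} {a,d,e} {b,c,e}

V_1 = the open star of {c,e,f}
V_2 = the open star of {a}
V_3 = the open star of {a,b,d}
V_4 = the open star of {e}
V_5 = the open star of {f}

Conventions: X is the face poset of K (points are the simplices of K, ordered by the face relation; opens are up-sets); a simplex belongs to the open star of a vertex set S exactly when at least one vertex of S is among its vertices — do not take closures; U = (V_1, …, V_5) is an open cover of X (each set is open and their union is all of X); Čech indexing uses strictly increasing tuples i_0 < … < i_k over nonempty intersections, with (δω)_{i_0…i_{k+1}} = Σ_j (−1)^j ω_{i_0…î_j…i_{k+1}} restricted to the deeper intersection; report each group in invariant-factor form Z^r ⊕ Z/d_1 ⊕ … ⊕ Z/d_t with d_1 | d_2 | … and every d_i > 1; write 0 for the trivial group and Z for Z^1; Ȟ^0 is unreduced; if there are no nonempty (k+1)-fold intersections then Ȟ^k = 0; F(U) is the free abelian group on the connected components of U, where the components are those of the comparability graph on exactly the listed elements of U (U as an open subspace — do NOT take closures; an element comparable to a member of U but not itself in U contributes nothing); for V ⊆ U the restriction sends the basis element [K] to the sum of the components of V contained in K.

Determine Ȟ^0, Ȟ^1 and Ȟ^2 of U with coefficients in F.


Ȟ^0 = Z^2, Ȟ^1 = 0, Ȟ^2 = 0

nonempty overlaps:
  V1={{c},{e},{f},{a,c},{a,e},{b,c},{b,e},{c,e},{d,e},{a,b,e},{a,c,e},{a,d,e},{b,c,e}} V2={{a},{a,b},{a,c},{a,d},{a,e},{a,b,e},{a,c,e},{a,d,e}} V3={{a},{b},{d},{a,b},{a,c},{a,d},{a,e},{b,c},{b,e},{d,e},{a,b,e},{a,c,e},{a,d,e},{b,c,e}} V4={{e},{a,e},{b,e},{c,e},{d,e},{a,b,e},{a,c,e},{a,d,e},{b,c,e}} V5={{f}}
  V12={{a,c},{a,e},{a,b,e},{a,c,e},{a,d,e}} V13={{a,c},{a,e},{b,c},{b,e},{d,e},{a,b,e},{a,c,e},{a,d,e},{b,c,e}} V14={{e},{a,e},{b,e},{c,e},{d,e},{a,b,e},{a,c,e},{a,d,e},{b,c,e}} V15={{f}} V23={{a},{a,b},{a,c},{a,d},{a,e},{a,b,e},{a,c,e},{a,d,e}} V24={{a,e},{a,b,e},{a,c,e},{a,d,e}} V34={{a,e},{b,e},{d,e},{a,b,e},{a,c,e},{a,d,e},{b,c,e}}
  V123={{a,c},{a,e},{a,b,e},{a,c,e},{a,d,e}} V124={{a,e},{a,b,e},{a,c,e},{a,d,e}} V134={{a,e},{b,e},{d,e},{a,b,e},{a,c,e},{a,d,e},{b,c,e}} V234={{a,e},{a,b,e},{a,c,e},{a,d,e}}
  V1234={{a,e},{a,b,e},{a,c,e},{a,d,e}}
components per intersection:
  V1: {{c},{e},{a,c},{a,e},{b,c},{b,e},{c,e},{d,e},{a,b,e},{a,c,e},{a,d,e},{b,c,e}} {{f}}
  V2: {{a},{a,b},{a,c},{a,d},{a,e},{a,b,e},{a,c,e},{a,d,e}}
  V3: {{a},{b},{d},{a,b},{a,c},{a,d},{a,e},{b,c},{b,e},{d,e},{a,b,e},{a,c,e},{a,d,e},{b,c,e}}
  V4: {{e},{a,e},{b,e},{c,e},{d,e},{a,b,e},{a,c,e},{a,d,e},{b,c,e}}
  V5: {{f}}
  V12: {{a,c},{a,e},{a,b,e},{a,c,e},{a,d,e}}
  V13: {{a,c},{a,e},{b,c},{b,e},{d,e},{a,b,e},{a,c,e},{a,d,e},{b,c,e}}
  V14: {{e},{a,e},{b,e},{c,e},{d,e},{a,b,e},{a,c,e},{a,d,e},{b,c,e}}
  V15: {{f}}
  V23: {{a},{a,b},{a,c},{a,d},{a,e},{a,b,e},{a,c,e},{a,d,e}}
  V24: {{a,e},{a,b,e},{a,c,e},{a,d,e}}
  V34: {{a,e},{b,e},{d,e},{a,b,e},{a,c,e},{a,d,e},{b,c,e}}
  V123: {{a,c},{a,e},{a,b,e},{a,c,e},{a,d,e}}
  V124: {{a,e},{a,b,e},{a,c,e},{a,d,e}}
  V134: {{a,e},{b,e},{d,e},{a,b,e},{a,c,e},{a,d,e},{b,c,e}}
  V234: {{a,e},{a,b,e},{a,c,e},{a,d,e}}
  V1234: {{a,e},{a,b,e},{a,c,e},{a,d,e}}
C dims 6,7,4,1; δ0: rk 4, SNF 1^4; δ1: rk 3, SNF 1^3; δ2: rk 1, SNF 1^1
degree 0: 6−4−0 = 2 → Ȟ^0 ≅ Z^2
degree 1: 7−3−4 = 0 → Ȟ^1 ≅ 0
degree 2: 4−1−3 = 0 → Ȟ^2 ≅ 0


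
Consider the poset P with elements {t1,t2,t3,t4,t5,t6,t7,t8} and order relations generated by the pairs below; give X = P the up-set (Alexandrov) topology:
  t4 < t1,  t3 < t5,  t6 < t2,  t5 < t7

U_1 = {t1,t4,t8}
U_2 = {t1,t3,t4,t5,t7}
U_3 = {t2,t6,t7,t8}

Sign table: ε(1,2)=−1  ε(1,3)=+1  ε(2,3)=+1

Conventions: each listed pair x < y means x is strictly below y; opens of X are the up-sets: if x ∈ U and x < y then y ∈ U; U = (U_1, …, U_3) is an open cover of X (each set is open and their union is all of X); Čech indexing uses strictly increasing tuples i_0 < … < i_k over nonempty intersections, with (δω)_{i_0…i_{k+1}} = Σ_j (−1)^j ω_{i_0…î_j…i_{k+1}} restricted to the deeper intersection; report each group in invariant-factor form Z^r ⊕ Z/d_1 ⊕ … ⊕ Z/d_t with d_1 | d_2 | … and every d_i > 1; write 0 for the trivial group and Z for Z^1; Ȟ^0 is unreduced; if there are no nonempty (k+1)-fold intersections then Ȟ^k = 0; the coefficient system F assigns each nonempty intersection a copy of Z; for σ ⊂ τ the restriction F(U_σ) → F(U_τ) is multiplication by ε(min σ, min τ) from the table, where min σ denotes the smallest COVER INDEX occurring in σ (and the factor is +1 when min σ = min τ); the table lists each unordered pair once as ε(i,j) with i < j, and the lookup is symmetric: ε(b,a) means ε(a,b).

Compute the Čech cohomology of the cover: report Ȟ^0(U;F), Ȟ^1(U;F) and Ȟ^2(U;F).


Ȟ^0 ≅ 0, Ȟ^1 ≅ Z/2 and Ȟ^2 ≅ 0

nerve simplices:
  U12={t1,t4} U13={t8} U23={t7}
C dims 3,3; δ0: rk 3, SNF 1^2·2
degree 0: 3−3−0 = 0 → Ȟ^0 ≅ 0
degree 1: 3−0−3 = 0 plus torsion [2] → Ȟ^1 ≅ Z/2
degree 2: 0−0−0 = 0 → Ȟ^2 ≅ 0


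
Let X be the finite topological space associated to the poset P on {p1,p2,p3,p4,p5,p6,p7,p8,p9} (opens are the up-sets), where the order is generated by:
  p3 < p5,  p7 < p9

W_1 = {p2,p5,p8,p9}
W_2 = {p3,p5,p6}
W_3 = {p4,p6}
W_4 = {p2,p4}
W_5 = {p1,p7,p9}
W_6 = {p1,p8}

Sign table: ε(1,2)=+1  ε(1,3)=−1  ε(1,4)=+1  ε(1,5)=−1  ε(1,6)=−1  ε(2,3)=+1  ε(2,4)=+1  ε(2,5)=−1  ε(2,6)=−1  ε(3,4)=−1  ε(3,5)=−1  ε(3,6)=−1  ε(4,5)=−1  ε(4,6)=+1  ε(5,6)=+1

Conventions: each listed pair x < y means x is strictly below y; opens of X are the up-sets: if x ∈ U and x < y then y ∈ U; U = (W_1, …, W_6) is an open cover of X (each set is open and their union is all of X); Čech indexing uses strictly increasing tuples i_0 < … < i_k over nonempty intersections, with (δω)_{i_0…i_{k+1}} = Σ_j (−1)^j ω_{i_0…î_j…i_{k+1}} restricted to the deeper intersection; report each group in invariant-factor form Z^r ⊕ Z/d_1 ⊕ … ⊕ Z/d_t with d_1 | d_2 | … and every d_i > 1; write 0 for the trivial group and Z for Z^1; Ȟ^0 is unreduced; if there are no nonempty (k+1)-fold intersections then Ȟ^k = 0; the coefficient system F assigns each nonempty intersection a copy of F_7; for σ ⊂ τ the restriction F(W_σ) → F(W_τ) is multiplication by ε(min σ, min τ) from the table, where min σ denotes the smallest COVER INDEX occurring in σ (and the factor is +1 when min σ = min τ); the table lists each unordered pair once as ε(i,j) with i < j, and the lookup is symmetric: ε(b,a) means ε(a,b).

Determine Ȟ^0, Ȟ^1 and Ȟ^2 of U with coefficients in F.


cover nerve:
  W12={p5} W14={p2} W15={p9} W16={p8} W23={p6} W34={p4} W56={p1}
C dims 6,7; δ0: rk_F7 6
Ȟ^0: (6−6)−0=0 ⇒ 0
Ȟ^1: (7−0)−6=1 ⇒ Z/7
Ȟ^2: (0−0)−0=0 ⇒ 0

Ȟ^0(U;F) ≅ 0; Ȟ^1(U;F) ≅ Z/7; Ȟ^2(U;F) ≅ 0


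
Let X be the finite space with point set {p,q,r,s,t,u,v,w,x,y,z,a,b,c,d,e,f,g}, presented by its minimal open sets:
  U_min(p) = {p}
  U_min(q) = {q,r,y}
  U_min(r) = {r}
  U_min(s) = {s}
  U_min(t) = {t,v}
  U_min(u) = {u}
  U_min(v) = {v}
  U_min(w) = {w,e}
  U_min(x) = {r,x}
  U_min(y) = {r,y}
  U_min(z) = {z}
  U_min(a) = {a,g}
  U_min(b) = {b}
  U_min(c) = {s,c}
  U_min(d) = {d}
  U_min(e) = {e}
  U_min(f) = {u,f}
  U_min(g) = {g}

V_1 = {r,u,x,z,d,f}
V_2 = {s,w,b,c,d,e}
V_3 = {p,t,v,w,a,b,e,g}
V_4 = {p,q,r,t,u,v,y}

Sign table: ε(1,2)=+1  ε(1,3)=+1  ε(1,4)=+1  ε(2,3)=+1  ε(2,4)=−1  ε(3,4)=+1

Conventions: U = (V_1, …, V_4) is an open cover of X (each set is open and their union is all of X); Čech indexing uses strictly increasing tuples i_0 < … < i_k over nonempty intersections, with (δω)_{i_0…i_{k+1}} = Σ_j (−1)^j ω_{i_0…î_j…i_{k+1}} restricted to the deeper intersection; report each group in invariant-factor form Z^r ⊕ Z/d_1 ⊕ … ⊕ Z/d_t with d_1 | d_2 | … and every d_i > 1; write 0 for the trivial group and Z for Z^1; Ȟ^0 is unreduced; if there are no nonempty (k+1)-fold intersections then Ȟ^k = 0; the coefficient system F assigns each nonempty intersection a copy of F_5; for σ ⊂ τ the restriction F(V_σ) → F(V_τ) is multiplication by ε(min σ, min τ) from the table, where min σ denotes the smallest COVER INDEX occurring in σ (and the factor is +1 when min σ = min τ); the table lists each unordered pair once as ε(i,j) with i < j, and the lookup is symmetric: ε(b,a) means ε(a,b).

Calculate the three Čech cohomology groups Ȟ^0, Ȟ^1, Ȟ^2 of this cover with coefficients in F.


nerve simplices:
  V12={d} V14={r,u} V23={w,b,e} V34={p,t,v}
C dims 4,4; δ0: rk_F5 3
degree 0: 4−3−0 = 1 → Ȟ^0 ≅ Z/5
degree 1: 4−0−3 = 1 → Ȟ^1 ≅ Z/5
degree 2: 0−0−0 = 0 → Ȟ^2 ≅ 0

Ȟ^0 ≅ Z/5, Ȟ^1 ≅ Z/5, Ȟ^2 ≅ 0


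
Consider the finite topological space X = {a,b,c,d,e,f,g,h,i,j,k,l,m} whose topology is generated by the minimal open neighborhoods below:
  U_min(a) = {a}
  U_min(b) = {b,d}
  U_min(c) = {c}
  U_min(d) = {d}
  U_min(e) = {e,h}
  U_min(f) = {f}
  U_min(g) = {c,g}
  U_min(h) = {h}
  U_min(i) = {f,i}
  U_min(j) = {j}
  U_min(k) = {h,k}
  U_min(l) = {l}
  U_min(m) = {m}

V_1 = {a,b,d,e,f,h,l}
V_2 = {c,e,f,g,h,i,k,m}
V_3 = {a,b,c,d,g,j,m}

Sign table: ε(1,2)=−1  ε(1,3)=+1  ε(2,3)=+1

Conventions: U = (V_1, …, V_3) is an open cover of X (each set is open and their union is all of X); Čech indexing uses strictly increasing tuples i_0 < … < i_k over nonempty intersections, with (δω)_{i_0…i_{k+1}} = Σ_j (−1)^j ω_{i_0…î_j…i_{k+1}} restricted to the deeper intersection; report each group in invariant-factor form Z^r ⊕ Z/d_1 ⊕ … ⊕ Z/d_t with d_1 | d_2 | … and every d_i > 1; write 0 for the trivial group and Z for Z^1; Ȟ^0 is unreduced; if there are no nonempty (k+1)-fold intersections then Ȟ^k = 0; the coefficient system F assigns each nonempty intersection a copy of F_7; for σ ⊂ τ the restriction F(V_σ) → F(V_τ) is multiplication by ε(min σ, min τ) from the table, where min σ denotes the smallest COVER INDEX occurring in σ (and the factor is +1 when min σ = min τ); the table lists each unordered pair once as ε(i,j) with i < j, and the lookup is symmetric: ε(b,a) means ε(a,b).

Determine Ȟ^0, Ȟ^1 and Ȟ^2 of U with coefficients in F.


cover nerve:
  V12={e,f,h} V13={a,b,d} V23={c,g,m}
C dims 3,3; δ0: rk_F7 3
Ȟ^0: (3−3)−0=0 ⇒ 0
Ȟ^1: (3−0)−3=0 ⇒ 0
Ȟ^2: (0−0)−0=0 ⇒ 0

Ȟ^0 = 0, Ȟ^1 = 0 and Ȟ^2 = 0


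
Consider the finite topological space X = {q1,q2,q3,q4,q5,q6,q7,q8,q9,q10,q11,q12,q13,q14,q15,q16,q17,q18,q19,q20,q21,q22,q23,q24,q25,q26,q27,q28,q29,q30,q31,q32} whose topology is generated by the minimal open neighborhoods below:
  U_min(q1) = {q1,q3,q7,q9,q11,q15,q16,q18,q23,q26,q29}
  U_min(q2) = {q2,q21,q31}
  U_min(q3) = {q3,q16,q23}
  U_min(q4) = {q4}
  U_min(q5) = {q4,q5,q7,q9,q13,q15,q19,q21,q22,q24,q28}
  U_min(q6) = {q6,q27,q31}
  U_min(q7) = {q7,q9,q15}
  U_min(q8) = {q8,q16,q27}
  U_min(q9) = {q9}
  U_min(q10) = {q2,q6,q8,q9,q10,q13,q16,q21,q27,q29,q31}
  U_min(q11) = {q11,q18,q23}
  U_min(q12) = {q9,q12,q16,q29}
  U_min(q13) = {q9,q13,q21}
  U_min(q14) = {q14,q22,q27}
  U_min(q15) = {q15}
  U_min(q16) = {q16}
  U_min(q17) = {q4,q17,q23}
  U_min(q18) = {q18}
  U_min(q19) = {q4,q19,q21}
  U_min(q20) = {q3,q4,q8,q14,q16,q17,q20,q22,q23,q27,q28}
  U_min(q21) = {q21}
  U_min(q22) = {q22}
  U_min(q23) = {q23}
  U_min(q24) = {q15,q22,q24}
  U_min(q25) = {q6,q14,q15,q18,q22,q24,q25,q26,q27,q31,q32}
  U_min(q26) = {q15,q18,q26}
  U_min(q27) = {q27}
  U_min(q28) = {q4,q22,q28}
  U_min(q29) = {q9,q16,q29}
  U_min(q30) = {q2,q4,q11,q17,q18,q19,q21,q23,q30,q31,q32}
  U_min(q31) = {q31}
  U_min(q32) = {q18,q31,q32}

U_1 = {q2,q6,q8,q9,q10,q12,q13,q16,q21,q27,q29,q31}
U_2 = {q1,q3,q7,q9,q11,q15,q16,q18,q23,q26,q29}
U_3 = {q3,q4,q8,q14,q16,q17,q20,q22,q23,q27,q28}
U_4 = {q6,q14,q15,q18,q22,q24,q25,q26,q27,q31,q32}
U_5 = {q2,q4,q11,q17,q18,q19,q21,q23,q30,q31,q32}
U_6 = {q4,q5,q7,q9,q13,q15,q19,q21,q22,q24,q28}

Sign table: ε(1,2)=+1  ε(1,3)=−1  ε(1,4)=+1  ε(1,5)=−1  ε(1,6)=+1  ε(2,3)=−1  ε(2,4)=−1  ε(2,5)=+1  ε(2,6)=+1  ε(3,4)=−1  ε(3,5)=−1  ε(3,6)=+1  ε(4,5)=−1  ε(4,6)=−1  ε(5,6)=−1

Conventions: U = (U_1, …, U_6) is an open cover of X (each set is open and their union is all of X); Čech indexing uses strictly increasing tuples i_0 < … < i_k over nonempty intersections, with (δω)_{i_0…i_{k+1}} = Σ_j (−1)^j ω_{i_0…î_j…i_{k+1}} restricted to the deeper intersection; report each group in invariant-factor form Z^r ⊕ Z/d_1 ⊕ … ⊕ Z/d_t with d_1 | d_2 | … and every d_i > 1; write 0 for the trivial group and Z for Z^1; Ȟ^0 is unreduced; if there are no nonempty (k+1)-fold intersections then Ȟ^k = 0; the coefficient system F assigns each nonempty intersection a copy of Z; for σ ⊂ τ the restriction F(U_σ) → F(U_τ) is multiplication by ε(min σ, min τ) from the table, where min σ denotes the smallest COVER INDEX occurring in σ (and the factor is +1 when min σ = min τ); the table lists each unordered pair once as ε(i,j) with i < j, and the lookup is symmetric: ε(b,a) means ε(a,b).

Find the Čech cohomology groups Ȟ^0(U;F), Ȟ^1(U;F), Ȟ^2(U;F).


nonempty intersections:
  U12={q9,q16,q29} U13={q8,q16,q27} U14={q6,q27,q31} U15={q2,q21,q31} U16={q9,q13,q21} U23={q3,q16,q23} U24={q15,q18,q26} U25={q11,q18,q23} U26={q7,q9,q15} U34={q14,q22,q27} U35={q4,q17,q23} U36={q4,q22,q28} U45={q18,q31,q32} U46={q15,q22,q24} U56={q4,q19,q21}
  U123={q16} U126={q9} U134={q27} U145={q31} U156={q21} U235={q23} U245={q18} U246={q15} U346={q22} U356={q4}
C dims 6,15,10; δ0: rk 6, SNF 1^5·2; δ1: rk 9, SNF 1^9
Ȟ^0: (6−6)−0=0 ⇒ 0
Ȟ^1: (15−9)−6=0 plus torsion [2] ⇒ Z/2
Ȟ^2: (10−0)−9=1 ⇒ Z

Ȟ^0(U;F) ≅ 0, Ȟ^1(U;F) ≅ Z/2 and Ȟ^2(U;F) ≅ Z


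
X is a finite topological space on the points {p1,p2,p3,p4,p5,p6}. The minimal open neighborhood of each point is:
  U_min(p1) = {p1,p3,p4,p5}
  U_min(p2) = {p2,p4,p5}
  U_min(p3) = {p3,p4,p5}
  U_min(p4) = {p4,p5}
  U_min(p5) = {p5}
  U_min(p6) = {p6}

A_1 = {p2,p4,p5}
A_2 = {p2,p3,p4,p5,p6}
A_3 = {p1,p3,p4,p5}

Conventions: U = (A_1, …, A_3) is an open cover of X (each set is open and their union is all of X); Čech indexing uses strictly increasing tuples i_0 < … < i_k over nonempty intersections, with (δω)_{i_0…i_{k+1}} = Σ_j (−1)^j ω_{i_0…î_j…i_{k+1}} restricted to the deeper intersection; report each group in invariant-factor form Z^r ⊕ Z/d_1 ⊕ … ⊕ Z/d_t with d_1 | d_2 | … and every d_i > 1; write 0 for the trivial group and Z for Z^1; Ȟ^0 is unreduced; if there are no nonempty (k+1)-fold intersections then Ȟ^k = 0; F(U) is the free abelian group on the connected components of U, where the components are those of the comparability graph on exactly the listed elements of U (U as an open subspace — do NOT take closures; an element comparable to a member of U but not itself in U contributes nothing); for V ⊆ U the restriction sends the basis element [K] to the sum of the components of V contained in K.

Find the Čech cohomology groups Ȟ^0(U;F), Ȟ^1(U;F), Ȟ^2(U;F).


Ȟ^0 ≅ Z^2, Ȟ^1 ≅ 0, Ȟ^2 ≅ 0

nonempty intersections:
  A12={p2,p4,p5} A13={p4,p5} A23={p3,p4,p5}
  A123={p4,p5}
components per intersection:
  A1: {p2,p4,p5}
  A2: {p2,p3,p4,p5} {p6}
  A3: {p1,p3,p4,p5}
  A12: {p2,p4,p5}
  A13: {p4,p5}
  A23: {p3,p4,p5}
  A123: {p4,p5}
C dims 4,3,1; δ0: rk 2, SNF 1^2; δ1: rk 1, SNF 1^1
Ȟ^0: (4−2)−0=2 ⇒ Z^2
Ȟ^1: (3−1)−2=0 ⇒ 0
Ȟ^2: (1−0)−1=0 ⇒ 0


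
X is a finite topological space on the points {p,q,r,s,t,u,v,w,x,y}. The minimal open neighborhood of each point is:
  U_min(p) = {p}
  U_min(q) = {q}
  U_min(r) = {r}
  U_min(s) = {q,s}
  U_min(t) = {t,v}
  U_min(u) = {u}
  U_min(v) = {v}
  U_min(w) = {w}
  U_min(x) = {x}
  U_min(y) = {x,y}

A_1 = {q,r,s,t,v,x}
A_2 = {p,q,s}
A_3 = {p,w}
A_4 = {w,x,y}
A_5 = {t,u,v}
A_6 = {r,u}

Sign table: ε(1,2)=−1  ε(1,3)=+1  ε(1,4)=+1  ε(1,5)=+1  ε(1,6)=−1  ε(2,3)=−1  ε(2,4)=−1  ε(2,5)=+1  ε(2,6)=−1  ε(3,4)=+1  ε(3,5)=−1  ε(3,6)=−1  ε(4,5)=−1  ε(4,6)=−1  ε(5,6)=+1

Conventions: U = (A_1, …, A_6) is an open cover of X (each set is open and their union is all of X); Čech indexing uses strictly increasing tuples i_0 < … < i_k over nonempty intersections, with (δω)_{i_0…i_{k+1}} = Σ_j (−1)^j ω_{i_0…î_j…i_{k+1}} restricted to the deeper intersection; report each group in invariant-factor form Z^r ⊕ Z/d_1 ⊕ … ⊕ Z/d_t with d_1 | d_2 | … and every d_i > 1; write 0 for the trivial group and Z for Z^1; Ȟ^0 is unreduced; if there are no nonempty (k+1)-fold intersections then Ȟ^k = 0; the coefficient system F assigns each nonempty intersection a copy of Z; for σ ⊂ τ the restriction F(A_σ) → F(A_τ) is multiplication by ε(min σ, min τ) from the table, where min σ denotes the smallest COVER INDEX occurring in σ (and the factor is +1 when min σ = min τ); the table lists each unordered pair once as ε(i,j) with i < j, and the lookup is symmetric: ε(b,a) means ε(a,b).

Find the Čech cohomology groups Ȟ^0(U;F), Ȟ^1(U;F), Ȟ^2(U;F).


intersection data:
  A12={q,s} A14={x} A15={t,v} A16={r} A23={p} A34={w} A56={u}
C dims 6,7; δ0: rk 6, SNF 1^5·2
Ȟ^0 = (6 − 6) − 0 = 0, so Ȟ^0 ≅ 0
Ȟ^1 = (7 − 0) − 6 = 1 plus torsion [2], so Ȟ^1 ≅ Z ⊕ Z/2
Ȟ^2 = (0 − 0) − 0 = 0, so Ȟ^2 ≅ 0

Ȟ^0 = 0, Ȟ^1 = Z ⊕ Z/2 and Ȟ^2 = 0


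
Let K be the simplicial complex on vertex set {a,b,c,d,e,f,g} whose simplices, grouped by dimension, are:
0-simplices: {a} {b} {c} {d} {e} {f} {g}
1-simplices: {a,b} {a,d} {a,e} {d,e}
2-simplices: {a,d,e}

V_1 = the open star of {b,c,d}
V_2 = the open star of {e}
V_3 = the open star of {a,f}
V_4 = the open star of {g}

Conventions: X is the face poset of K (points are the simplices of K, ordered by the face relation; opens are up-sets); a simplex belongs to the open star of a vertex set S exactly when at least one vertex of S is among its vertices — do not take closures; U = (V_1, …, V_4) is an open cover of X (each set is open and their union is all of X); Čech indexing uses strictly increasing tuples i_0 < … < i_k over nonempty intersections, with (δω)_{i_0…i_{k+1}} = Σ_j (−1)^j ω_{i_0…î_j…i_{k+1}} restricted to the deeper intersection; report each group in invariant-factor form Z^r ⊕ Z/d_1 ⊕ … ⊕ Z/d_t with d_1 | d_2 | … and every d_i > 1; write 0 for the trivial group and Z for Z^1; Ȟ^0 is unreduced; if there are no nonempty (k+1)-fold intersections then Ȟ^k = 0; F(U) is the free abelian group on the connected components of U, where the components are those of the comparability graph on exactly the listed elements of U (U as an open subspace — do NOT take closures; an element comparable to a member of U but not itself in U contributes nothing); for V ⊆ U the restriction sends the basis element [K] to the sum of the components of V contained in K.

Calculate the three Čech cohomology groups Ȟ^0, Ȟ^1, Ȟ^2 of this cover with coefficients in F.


nonempty overlaps:
  V1={{b},{c},{d},{a,b},{a,d},{d,e},{a,d,e}} V2={{e},{a,e},{d,e},{a,d,e}} V3={{a},{f},{a,b},{a,d},{a,e},{a,d,e}} V4={{g}}
  V12={{d,e},{a,d,e}} V13={{a,b},{a,d},{a,d,e}} V23={{a,e},{a,d,e}}
  V123={{a,d,e}}
components per intersection:
  V1: {{b},{a,b}} {{c}} {{d},{a,d},{d,e},{a,d,e}}
  V2: {{e},{a,e},{d,e},{a,d,e}}
  V3: {{a},{a,b},{a,d},{a,e},{a,d,e}} {{f}}
  V4: {{g}}
  V12: {{d,e},{a,d,e}}
  V13: {{a,b}} {{a,d},{a,d,e}}
  V23: {{a,e},{a,d,e}}
  V123: {{a,d,e}}
C dims 7,4,1; δ0: rk 3, SNF 1^3; δ1: rk 1, SNF 1^1
degree 0: 7−3−0 = 4 → Ȟ^0 ≅ Z^4
degree 1: 4−1−3 = 0 → Ȟ^1 ≅ 0
degree 2: 1−0−1 = 0 → Ȟ^2 ≅ 0

Ȟ^0(U;F) ≅ Z^4, Ȟ^1(U;F) ≅ 0, Ȟ^2(U;F) ≅ 0


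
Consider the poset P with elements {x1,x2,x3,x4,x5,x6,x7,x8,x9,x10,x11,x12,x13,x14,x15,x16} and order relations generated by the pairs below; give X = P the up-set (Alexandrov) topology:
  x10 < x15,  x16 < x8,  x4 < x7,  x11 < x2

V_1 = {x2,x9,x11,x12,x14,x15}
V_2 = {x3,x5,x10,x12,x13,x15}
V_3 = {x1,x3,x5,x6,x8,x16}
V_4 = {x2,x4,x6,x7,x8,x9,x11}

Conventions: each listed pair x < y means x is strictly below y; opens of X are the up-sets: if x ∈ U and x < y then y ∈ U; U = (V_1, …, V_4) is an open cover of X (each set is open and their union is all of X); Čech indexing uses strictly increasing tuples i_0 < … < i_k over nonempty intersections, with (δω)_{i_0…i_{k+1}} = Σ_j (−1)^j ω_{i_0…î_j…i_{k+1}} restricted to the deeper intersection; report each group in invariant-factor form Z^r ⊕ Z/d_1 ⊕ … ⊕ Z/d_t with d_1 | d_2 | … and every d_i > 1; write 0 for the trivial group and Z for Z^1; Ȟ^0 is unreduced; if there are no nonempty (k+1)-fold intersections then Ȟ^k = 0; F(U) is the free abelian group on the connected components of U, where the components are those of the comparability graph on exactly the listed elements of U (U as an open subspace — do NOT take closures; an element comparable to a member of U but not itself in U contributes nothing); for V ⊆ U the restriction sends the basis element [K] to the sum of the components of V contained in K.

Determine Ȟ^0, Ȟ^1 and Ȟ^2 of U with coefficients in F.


nerve of the cover:
  V12={x12,x15} V14={x2,x9,x11} V23={x3,x5} V34={x6,x8}
components per intersection:
  V1: {x2,x11} {x9} {x12} {x14} {x15}
  V2: {x3} {x5} {x10,x15} {x12} {x13}
  V3: {x1} {x3} {x5} {x6} {x8,x16}
  V4: {x2,x11} {x4,x7} {x6} {x8} {x9}
  V12: {x12} {x15}
  V14: {x2,x11} {x9}
  V23: {x3} {x5}
  V34: {x6} {x8}
C dims 20,8; δ0: rk 8, SNF 1^8
Ȟ^0 = (20 − 8) − 0 = 12, so Ȟ^0 ≅ Z^12
Ȟ^1 = (8 − 0) − 8 = 0, so Ȟ^1 ≅ 0
Ȟ^2 = (0 − 0) − 0 = 0, so Ȟ^2 ≅ 0

Ȟ^0 = Z^12,  Ȟ^1 = 0,  Ȟ^2 = 0


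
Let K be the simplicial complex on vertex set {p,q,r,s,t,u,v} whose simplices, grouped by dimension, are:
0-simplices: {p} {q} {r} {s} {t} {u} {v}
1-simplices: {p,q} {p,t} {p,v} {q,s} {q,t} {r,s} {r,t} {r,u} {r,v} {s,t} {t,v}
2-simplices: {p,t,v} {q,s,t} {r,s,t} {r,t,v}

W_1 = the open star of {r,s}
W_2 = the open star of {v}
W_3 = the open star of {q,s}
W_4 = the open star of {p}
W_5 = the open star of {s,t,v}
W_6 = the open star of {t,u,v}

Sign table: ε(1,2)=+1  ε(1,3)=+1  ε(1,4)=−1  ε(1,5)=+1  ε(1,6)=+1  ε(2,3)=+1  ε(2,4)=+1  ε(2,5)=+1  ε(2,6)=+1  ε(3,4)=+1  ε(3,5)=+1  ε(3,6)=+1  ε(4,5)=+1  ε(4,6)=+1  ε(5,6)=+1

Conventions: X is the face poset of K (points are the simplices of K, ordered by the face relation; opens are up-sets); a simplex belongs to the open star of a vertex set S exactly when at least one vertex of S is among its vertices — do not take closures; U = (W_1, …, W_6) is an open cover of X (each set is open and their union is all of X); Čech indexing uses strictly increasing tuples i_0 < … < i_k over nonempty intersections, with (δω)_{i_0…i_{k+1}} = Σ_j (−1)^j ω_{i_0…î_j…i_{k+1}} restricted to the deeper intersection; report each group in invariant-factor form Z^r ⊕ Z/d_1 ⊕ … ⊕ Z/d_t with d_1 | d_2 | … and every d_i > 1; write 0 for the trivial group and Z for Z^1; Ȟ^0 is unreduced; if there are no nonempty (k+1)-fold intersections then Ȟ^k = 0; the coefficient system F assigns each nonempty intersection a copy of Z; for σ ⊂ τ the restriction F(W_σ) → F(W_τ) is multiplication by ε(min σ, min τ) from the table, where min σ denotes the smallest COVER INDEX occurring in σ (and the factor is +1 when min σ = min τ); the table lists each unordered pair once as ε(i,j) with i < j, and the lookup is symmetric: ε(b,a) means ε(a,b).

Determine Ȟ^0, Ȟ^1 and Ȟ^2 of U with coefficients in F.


cover nerve:
  W1={{r},{s},{q,s},{r,s},{r,t},{r,u},{r,v},{s,t},{q,s,t},{r,s,t},{r,t,v}} W2={{v},{p,v},{r,v},{t,v},{p,t,v},{r,t,v}} W3={{q},{s},{p,q},{q,s},{q,t},{r,s},{s,t},{q,s,t},{r,s,t}} W4={{p},{p,q},{p,t},{p,v},{p,t,v}} W5={{s},{t},{v},{p,t},{p,v},{q,s},{q,t},{r,s},{r,t},{r,v},{s,t},{t,v},{p,t,v},{q,s,t},{r,s,t},{r,t,v}} W6={{t},{u},{v},{p,t},{p,v},{q,t},{r,t},{r,u},{r,v},{s,t},{t,v},{p,t,v},{q,s,t},{r,s,t},{r,t,v}}
  W12={{r,v},{r,t,v}} W13={{s},{q,s},{r,s},{s,t},{q,s,t},{r,s,t}} W15={{s},{q,s},{r,s},{r,t},{r,v},{s,t},{q,s,t},{r,s,t},{r,t,v}} W16={{r,t},{r,u},{r,v},{s,t},{q,s,t},{r,s,t},{r,t,v}} W24={{p,v},{p,t,v}} W25={{v},{p,v},{r,v},{t,v},{p,t,v},{r,t,v}} W26={{v},{p,v},{r,v},{t,v},{p,t,v},{r,t,v}} W34={{p,q}} W35={{s},{q,s},{q,t},{r,s},{s,t},{q,s,t},{r,s,t}} W36={{q,t},{s,t},{q,s,t},{r,s,t}} W45={{p,t},{p,v},{p,t,v}} W46={{p,t},{p,v},{p,t,v}} W56={{t},{v},{p,t},{p,v},{q,t},{r,t},{r,v},{s,t},{t,v},{p,t,v},{q,s,t},{r,s,t},{r,t,v}}
  W125={{r,v},{r,t,v}} W126={{r,v},{r,t,v}} W135={{s},{q,s},{r,s},{s,t},{q,s,t},{r,s,t}} W136={{s,t},{q,s,t},{r,s,t}} W156={{r,t},{r,v},{s,t},{q,s,t},{r,s,t},{r,t,v}} W245={{p,v},{p,t,v}} W246={{p,v},{p,t,v}} W256={{v},{p,v},{r,v},{t,v},{p,t,v},{r,t,v}} W356={{q,t},{s,t},{q,s,t},{r,s,t}} W456={{p,t},{p,v},{p,t,v}}
  W1256={{r,v},{r,t,v}} W1356={{s,t},{q,s,t},{r,s,t}} W2456={{p,v},{p,t,v}}
C dims 6,13,10,3; δ0: rk 5, SNF 1^5; δ1: rk 7, SNF 1^7; δ2: rk 3, SNF 1^3
Ȟ^0: (6−5)−0=1 ⇒ Z
Ȟ^1: (13−7)−5=1 ⇒ Z
Ȟ^2: (10−3)−7=0 ⇒ 0

Ȟ^0 = Z, Ȟ^1 = Z, Ȟ^2 = 0


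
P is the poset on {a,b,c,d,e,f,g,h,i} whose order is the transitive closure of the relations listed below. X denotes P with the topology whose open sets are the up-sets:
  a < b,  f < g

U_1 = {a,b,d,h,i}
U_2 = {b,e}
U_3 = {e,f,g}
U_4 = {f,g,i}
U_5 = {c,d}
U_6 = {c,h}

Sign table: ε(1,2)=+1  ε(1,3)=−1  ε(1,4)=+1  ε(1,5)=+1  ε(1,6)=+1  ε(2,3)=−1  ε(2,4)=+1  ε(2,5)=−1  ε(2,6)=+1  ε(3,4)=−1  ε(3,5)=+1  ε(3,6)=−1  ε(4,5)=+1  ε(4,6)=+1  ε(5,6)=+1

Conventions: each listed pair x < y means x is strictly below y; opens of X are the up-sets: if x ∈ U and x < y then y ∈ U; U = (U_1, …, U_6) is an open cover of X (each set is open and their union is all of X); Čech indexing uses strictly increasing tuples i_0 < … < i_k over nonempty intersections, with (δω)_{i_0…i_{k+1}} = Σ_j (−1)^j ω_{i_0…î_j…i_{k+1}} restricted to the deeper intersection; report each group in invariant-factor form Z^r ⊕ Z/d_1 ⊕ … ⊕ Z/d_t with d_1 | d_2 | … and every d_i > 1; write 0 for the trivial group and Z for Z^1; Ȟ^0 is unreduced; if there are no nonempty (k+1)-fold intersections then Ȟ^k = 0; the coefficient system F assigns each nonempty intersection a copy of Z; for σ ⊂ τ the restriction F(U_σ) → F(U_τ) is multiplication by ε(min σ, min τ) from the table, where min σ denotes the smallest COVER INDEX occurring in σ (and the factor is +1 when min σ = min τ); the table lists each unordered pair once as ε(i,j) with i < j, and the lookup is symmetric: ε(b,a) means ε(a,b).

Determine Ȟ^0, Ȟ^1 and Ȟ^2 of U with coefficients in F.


Ȟ^0(U;F) ≅ Z; Ȟ^1(U;F) ≅ Z^2; Ȟ^2(U;F) ≅ 0

nerve simplices:
  U12={b} U14={i} U15={d} U16={h} U23={e} U34={f,g} U56={c}
C dims 6,7; δ0: rk 5, SNF 1^5
degree 0: 6−5−0 = 1 → Ȟ^0 ≅ Z
degree 1: 7−0−5 = 2 → Ȟ^1 ≅ Z^2
degree 2: 0−0−0 = 0 → Ȟ^2 ≅ 0


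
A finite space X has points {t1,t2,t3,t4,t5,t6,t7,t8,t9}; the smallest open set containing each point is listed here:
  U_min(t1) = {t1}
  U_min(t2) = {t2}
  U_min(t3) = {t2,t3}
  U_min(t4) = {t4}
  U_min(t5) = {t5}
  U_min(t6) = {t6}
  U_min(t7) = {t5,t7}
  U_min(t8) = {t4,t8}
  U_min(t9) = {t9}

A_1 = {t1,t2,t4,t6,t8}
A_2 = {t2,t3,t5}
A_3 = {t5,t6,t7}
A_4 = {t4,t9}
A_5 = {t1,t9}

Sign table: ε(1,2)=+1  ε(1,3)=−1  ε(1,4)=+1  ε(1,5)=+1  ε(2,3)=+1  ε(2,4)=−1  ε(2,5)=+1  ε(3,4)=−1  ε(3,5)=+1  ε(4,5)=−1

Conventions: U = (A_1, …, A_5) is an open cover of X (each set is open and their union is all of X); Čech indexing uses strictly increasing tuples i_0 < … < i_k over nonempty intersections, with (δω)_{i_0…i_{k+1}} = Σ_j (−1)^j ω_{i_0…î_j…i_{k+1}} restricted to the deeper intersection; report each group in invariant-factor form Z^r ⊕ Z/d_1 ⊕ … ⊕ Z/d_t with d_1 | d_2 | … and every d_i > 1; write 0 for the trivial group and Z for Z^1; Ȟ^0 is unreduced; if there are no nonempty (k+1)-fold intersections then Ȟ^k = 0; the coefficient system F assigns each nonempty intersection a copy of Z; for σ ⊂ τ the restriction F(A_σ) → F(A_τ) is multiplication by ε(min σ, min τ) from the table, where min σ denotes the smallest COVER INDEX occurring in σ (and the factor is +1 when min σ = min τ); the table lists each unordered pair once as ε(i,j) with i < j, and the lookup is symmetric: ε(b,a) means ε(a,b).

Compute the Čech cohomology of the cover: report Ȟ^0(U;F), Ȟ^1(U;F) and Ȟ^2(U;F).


Ȟ^0(U;F) ≅ 0, Ȟ^1(U;F) ≅ Z ⊕ Z/2, Ȟ^2(U;F) ≅ 0

nerve simplices:
  A12={t2} A13={t6} A14={t4} A15={t1} A23={t5} A45={t9}
C dims 5,6; δ0: rk 5, SNF 1^4·2
degree 0: 5−5−0 = 0 → Ȟ^0 ≅ 0
degree 1: 6−0−5 = 1 plus torsion [2] → Ȟ^1 ≅ Z ⊕ Z/2
degree 2: 0−0−0 = 0 → Ȟ^2 ≅ 0


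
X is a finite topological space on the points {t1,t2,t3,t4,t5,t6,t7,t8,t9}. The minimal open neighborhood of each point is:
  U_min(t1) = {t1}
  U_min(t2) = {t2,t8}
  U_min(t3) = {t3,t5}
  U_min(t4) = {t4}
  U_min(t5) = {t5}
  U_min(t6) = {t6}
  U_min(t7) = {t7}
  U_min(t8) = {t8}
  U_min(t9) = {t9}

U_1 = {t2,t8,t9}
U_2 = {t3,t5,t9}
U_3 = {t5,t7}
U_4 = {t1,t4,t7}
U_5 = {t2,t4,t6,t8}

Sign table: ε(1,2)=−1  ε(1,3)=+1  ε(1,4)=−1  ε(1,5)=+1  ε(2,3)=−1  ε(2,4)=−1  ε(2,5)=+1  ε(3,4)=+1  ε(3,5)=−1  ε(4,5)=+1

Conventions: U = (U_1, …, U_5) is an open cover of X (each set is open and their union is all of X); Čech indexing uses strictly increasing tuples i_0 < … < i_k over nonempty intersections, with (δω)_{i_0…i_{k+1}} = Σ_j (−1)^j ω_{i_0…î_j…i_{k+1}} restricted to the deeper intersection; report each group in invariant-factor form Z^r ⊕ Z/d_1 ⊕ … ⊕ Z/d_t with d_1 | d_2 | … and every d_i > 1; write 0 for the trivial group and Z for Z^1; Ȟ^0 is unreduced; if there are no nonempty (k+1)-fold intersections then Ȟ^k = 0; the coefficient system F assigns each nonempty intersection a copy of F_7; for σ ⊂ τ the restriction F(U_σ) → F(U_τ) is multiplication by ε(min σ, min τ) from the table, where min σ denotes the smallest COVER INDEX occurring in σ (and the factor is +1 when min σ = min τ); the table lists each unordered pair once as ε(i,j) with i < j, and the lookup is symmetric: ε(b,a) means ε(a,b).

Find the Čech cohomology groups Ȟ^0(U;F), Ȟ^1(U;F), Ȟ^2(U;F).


Ȟ^0(U;F) ≅ Z/7, Ȟ^1(U;F) ≅ Z/7 and Ȟ^2(U;F) ≅ 0

nonempty overlaps:
  U12={t9} U15={t2,t8} U23={t5} U34={t7} U45={t4}
C dims 5,5; δ0: rk_F7 4
degree 0: 5−4−0 = 1 → Ȟ^0 ≅ Z/7
degree 1: 5−0−4 = 1 → Ȟ^1 ≅ Z/7
degree 2: 0−0−0 = 0 → Ȟ^2 ≅ 0


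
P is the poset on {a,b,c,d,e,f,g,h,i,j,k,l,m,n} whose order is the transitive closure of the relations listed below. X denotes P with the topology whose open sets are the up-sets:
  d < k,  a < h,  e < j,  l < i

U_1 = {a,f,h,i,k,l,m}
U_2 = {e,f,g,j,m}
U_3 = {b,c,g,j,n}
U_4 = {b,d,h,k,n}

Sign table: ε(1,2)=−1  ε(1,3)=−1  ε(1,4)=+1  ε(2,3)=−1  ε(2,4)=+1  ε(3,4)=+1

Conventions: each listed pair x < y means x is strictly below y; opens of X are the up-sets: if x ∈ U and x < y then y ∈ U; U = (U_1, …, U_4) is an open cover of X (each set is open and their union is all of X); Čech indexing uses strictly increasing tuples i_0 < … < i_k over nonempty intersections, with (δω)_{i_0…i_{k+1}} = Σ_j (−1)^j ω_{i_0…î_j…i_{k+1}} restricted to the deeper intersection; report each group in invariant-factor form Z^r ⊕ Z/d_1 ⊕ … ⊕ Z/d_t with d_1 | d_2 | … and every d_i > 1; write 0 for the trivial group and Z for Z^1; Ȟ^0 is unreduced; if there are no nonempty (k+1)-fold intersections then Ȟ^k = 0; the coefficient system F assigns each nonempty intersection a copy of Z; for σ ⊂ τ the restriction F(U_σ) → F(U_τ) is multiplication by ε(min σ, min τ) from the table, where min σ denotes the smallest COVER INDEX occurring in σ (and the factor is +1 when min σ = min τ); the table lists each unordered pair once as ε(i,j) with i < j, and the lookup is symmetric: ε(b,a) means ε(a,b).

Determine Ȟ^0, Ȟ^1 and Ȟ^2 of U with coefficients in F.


Ȟ^0(U;F) ≅ Z, Ȟ^1(U;F) ≅ Z, Ȟ^2(U;F) ≅ 0

nonempty overlaps:
  U12={f,m} U14={h,k} U23={g,j} U34={b,n}
C dims 4,4; δ0: rk 3, SNF 1^3
degree 0: 4−3−0 = 1 → Ȟ^0 ≅ Z
degree 1: 4−0−3 = 1 → Ȟ^1 ≅ Z
degree 2: 0−0−0 = 0 → Ȟ^2 ≅ 0


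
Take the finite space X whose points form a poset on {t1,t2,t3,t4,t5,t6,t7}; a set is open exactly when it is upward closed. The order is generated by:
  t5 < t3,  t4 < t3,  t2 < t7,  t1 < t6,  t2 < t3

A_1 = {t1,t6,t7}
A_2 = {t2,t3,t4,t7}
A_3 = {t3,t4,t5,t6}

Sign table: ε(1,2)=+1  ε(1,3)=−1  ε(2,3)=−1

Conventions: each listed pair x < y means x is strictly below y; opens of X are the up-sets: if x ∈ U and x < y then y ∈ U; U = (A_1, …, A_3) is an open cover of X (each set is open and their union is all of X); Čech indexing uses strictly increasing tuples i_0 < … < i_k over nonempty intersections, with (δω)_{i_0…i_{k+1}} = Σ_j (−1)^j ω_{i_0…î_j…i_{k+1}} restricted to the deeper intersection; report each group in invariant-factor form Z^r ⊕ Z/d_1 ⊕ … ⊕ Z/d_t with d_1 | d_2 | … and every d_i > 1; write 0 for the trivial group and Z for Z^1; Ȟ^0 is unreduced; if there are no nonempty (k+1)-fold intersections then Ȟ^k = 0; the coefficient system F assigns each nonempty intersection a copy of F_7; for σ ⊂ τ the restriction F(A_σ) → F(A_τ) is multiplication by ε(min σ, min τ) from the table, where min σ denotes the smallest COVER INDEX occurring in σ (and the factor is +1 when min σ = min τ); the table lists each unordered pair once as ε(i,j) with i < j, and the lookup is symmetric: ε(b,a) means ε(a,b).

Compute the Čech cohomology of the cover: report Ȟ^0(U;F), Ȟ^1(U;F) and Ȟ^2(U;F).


Ȟ^0(U;F) ≅ Z/7; Ȟ^1(U;F) ≅ Z/7; Ȟ^2(U;F) ≅ 0

intersection data:
  A12={t7} A13={t6} A23={t3,t4}
C dims 3,3; δ0: rk_F7 2
Ȟ^0 = (3 − 2) − 0 = 1, so Ȟ^0 ≅ Z/7
Ȟ^1 = (3 − 0) − 2 = 1, so Ȟ^1 ≅ Z/7
Ȟ^2 = (0 − 0) − 0 = 0, so Ȟ^2 ≅ 0


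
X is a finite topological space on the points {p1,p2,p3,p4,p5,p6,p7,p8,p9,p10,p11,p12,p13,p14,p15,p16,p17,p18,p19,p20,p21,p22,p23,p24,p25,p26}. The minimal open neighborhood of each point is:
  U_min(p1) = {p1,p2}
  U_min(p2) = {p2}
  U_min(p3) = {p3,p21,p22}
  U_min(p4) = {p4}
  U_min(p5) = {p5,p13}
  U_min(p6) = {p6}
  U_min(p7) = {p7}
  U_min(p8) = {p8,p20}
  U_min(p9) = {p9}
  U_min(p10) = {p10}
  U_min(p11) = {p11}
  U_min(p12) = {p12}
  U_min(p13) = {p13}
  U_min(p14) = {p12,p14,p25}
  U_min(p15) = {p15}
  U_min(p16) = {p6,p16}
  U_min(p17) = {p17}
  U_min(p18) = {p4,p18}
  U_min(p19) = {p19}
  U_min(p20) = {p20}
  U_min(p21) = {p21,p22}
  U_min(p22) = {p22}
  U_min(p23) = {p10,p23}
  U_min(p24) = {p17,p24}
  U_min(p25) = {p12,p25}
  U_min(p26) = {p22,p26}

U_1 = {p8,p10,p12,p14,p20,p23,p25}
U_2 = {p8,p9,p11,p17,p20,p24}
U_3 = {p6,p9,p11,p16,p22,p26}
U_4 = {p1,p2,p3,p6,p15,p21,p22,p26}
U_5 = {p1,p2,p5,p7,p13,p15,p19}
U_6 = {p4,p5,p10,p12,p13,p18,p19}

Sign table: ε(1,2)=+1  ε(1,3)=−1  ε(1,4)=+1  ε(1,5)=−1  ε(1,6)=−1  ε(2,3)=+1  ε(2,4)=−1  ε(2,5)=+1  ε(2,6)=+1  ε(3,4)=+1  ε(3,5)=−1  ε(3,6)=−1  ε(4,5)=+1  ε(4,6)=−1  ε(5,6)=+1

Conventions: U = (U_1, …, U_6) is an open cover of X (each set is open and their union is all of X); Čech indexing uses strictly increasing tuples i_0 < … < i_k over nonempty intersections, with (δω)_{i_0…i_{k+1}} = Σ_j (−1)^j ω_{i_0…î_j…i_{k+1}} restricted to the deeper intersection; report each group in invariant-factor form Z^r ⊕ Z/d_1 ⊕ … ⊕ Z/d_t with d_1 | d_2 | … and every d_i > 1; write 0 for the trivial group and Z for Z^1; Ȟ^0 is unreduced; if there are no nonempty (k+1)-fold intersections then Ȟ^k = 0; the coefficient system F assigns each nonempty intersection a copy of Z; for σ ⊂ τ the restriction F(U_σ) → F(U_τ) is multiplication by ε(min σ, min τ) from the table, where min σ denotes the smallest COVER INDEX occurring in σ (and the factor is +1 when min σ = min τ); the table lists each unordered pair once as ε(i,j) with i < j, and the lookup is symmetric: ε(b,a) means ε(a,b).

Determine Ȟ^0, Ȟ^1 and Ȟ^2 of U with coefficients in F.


Ȟ^0(U;F) ≅ 0,  Ȟ^1(U;F) ≅ Z/2,  Ȟ^2(U;F) ≅ 0

nerve of the cover:
  U12={p8,p20} U16={p10,p12} U23={p9,p11} U34={p6,p22,p26} U45={p1,p2,p15} U56={p5,p13,p19}
C dims 6,6; δ0: rk 6, SNF 1^5·2
Ȟ^0 = (6 − 6) − 0 = 0, so Ȟ^0 ≅ 0
Ȟ^1 = (6 − 0) − 6 = 0 plus torsion [2], so Ȟ^1 ≅ Z/2
Ȟ^2 = (0 − 0) − 0 = 0, so Ȟ^2 ≅ 0


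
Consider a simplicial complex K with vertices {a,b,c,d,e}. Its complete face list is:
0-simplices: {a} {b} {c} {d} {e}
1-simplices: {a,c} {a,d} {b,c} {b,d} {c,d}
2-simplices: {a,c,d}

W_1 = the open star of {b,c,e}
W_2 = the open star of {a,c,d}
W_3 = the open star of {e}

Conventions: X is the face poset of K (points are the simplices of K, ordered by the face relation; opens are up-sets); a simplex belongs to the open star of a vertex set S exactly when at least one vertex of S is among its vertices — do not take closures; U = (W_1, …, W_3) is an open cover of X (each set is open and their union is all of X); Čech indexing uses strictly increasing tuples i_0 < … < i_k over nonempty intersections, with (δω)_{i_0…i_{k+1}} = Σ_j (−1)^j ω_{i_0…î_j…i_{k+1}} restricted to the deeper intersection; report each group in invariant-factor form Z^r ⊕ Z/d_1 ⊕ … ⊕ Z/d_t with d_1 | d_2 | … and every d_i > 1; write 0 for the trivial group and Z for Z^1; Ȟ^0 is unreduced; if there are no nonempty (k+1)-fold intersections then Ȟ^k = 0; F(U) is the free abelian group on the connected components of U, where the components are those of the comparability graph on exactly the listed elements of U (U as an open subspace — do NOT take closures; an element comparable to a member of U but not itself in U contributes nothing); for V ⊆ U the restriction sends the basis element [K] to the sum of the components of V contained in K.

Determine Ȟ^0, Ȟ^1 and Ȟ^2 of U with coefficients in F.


Ȟ^0 ≅ Z^2, Ȟ^1 ≅ Z, Ȟ^2 ≅ 0

nerve simplices:
  W1={{b},{c},{e},{a,c},{b,c},{b,d},{c,d},{a,c,d}} W2={{a},{c},{d},{a,c},{a,d},{b,c},{b,d},{c,d},{a,c,d}} W3={{e}}
  W12={{c},{a,c},{b,c},{b,d},{c,d},{a,c,d}} W13={{e}}
components per intersection:
  W1: {{b},{c},{a,c},{b,c},{b,d},{c,d},{a,c,d}} {{e}}
  W2: {{a},{c},{d},{a,c},{a,d},{b,c},{b,d},{c,d},{a,c,d}}
  W3: {{e}}
  W12: {{c},{a,c},{b,c},{c,d},{a,c,d}} {{b,d}}
  W13: {{e}}
C dims 4,3; δ0: rk 2, SNF 1^2
degree 0: 4−2−0 = 2 → Ȟ^0 ≅ Z^2
degree 1: 3−0−2 = 1 → Ȟ^1 ≅ Z
degree 2: 0−0−0 = 0 → Ȟ^2 ≅ 0


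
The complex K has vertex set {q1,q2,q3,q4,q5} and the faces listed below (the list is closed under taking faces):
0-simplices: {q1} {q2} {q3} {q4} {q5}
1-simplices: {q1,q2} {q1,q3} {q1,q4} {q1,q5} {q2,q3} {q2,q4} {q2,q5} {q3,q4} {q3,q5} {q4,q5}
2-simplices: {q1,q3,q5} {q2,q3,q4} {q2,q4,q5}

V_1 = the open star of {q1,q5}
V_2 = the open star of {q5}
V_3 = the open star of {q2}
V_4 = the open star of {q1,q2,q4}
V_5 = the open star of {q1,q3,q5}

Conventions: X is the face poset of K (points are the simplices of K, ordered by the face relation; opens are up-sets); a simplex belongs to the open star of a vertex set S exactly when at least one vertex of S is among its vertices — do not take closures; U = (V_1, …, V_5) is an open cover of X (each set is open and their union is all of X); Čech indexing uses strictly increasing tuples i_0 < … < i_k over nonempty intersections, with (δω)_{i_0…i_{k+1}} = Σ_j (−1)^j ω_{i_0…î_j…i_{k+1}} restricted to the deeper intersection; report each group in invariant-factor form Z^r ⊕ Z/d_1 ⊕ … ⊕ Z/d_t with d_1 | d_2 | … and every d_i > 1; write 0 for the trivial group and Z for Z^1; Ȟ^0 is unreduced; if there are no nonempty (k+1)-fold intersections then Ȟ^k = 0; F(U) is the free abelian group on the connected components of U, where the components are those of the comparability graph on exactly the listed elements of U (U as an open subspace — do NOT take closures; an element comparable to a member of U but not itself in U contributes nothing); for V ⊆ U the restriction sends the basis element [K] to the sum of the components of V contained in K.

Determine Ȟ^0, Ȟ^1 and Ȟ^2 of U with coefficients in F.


Ȟ^0(U;F) ≅ Z, Ȟ^1(U;F) ≅ Z^2 and Ȟ^2(U;F) ≅ 0

intersection data:
  V1={{q1},{q5},{q1,q2},{q1,q3},{q1,q4},{q1,q5},{q2,q5},{q3,q5},{q4,q5},{q1,q3,q5},{q2,q4,q5}} V2={{q5},{q1,q5},{q2,q5},{q3,q5},{q4,q5},{q1,q3,q5},{q2,q4,q5}} V3={{q2},{q1,q2},{q2,q3},{q2,q4},{q2,q5},{q2,q3,q4},{q2,q4,q5}} V4={{q1},{q2},{q4},{q1,q2},{q1,q3},{q1,q4},{q1,q5},{q2,q3},{q2,q4},{q2,q5},{q3,q4},{q4,q5},{q1,q3,q5},{q2,q3,q4},{q2,q4,q5}} V5={{q1},{q3},{q5},{q1,q2},{q1,q3},{q1,q4},{q1,q5},{q2,q3},{q2,q5},{q3,q4},{q3,q5},{q4,q5},{q1,q3,q5},{q2,q3,q4},{q2,q4,q5}}
  V12={{q5},{q1,q5},{q2,q5},{q3,q5},{q4,q5},{q1,q3,q5},{q2,q4,q5}} V13={{q1,q2},{q2,q5},{q2,q4,q5}} V14={{q1},{q1,q2},{q1,q3},{q1,q4},{q1,q5},{q2,q5},{q4,q5},{q1,q3,q5},{q2,q4,q5}} V15={{q1},{q5},{q1,q2},{q1,q3},{q1,q4},{q1,q5},{q2,q5},{q3,q5},{q4,q5},{q1,q3,q5},{q2,q4,q5}} V23={{q2,q5},{q2,q4,q5}} V24={{q1,q5},{q2,q5},{q4,q5},{q1,q3,q5},{q2,q4,q5}} V25={{q5},{q1,q5},{q2,q5},{q3,q5},{q4,q5},{q1,q3,q5},{q2,q4,q5}} V34={{q2},{q1,q2},{q2,q3},{q2,q4},{q2,q5},{q2,q3,q4},{q2,q4,q5}} V35={{q1,q2},{q2,q3},{q2,q5},{q2,q3,q4},{q2,q4,q5}} V45={{q1},{q1,q2},{q1,q3},{q1,q4},{q1,q5},{q2,q3},{q2,q5},{q3,q4},{q4,q5},{q1,q3,q5},{q2,q3,q4},{q2,q4,q5}}
  V123={{q2,q5},{q2,q4,q5}} V124={{q1,q5},{q2,q5},{q4,q5},{q1,q3,q5},{q2,q4,q5}} V125={{q5},{q1,q5},{q2,q5},{q3,q5},{q4,q5},{q1,q3,q5},{q2,q4,q5}} V134={{q1,q2},{q2,q5},{q2,q4,q5}} V135={{q1,q2},{q2,q5},{q2,q4,q5}} V145={{q1},{q1,q2},{q1,q3},{q1,q4},{q1,q5},{q2,q5},{q4,q5},{q1,q3,q5},{q2,q4,q5}} V234={{q2,q5},{q2,q4,q5}} V235={{q2,q5},{q2,q4,q5}} V245={{q1,q5},{q2,q5},{q4,q5},{q1,q3,q5},{q2,q4,q5}} V345={{q1,q2},{q2,q3},{q2,q5},{q2,q3,q4},{q2,q4,q5}}
  V1234={{q2,q5},{q2,q4,q5}} V1235={{q2,q5},{q2,q4,q5}} V1245={{q1,q5},{q2,q5},{q4,q5},{q1,q3,q5},{q2,q4,q5}} V1345={{q1,q2},{q2,q5},{q2,q4,q5}} V2345={{q2,q5},{q2,q4,q5}}
  V12345={{q2,q5},{q2,q4,q5}}
components per intersection:
  V1: {{q1},{q5},{q1,q2},{q1,q3},{q1,q4},{q1,q5},{q2,q5},{q3,q5},{q4,q5},{q1,q3,q5},{q2,q4,q5}}
  V2: {{q5},{q1,q5},{q2,q5},{q3,q5},{q4,q5},{q1,q3,q5},{q2,q4,q5}}
  V3: {{q2},{q1,q2},{q2,q3},{q2,q4},{q2,q5},{q2,q3,q4},{q2,q4,q5}}
  V4: {{q1},{q2},{q4},{q1,q2},{q1,q3},{q1,q4},{q1,q5},{q2,q3},{q2,q4},{q2,q5},{q3,q4},{q4,q5},{q1,q3,q5},{q2,q3,q4},{q2,q4,q5}}
  V5: {{q1},{q3},{q5},{q1,q2},{q1,q3},{q1,q4},{q1,q5},{q2,q3},{q2,q5},{q3,q4},{q3,q5},{q4,q5},{q1,q3,q5},{q2,q3,q4},{q2,q4,q5}}
  V12: {{q5},{q1,q5},{q2,q5},{q3,q5},{q4,q5},{q1,q3,q5},{q2,q4,q5}}
  V13: {{q1,q2}} {{q2,q5},{q2,q4,q5}}
  V14: {{q1},{q1,q2},{q1,q3},{q1,q4},{q1,q5},{q1,q3,q5}} {{q2,q5},{q4,q5},{q2,q4,q5}}
  V15: {{q1},{q5},{q1,q2},{q1,q3},{q1,q4},{q1,q5},{q2,q5},{q3,q5},{q4,q5},{q1,q3,q5},{q2,q4,q5}}
  V23: {{q2,q5},{q2,q4,q5}}
  V24: {{q1,q5},{q1,q3,q5}} {{q2,q5},{q4,q5},{q2,q4,q5}}
  V25: {{q5},{q1,q5},{q2,q5},{q3,q5},{q4,q5},{q1,q3,q5},{q2,q4,q5}}
  V34: {{q2},{q1,q2},{q2,q3},{q2,q4},{q2,q5},{q2,q3,q4},{q2,q4,q5}}
  V35: {{q1,q2}} {{q2,q3},{q2,q3,q4}} {{q2,q5},{q2,q4,q5}}
  V45: {{q1},{q1,q2},{q1,q3},{q1,q4},{q1,q5},{q1,q3,q5}} {{q2,q3},{q3,q4},{q2,q3,q4}} {{q2,q5},{q4,q5},{q2,q4,q5}}
  V123: {{q2,q5},{q2,q4,q5}}
  V124: {{q1,q5},{q1,q3,q5}} {{q2,q5},{q4,q5},{q2,q4,q5}}
  V125: {{q5},{q1,q5},{q2,q5},{q3,q5},{q4,q5},{q1,q3,q5},{q2,q4,q5}}
  V134: {{q1,q2}} {{q2,q5},{q2,q4,q5}}
  V135: {{q1,q2}} {{q2,q5},{q2,q4,q5}}
  V145: {{q1},{q1,q2},{q1,q3},{q1,q4},{q1,q5},{q1,q3,q5}} {{q2,q5},{q4,q5},{q2,q4,q5}}
  V234: {{q2,q5},{q2,q4,q5}}
  V235: {{q2,q5},{q2,q4,q5}}
  V245: {{q1,q5},{q1,q3,q5}} {{q2,q5},{q4,q5},{q2,q4,q5}}
  V345: {{q1,q2}} {{q2,q3},{q2,q3,q4}} {{q2,q5},{q2,q4,q5}}
  V1234: {{q2,q5},{q2,q4,q5}}
  V1235: {{q2,q5},{q2,q4,q5}}
  V1245: {{q1,q5},{q1,q3,q5}} {{q2,q5},{q4,q5},{q2,q4,q5}}
  V1345: {{q1,q2}} {{q2,q5},{q2,q4,q5}}
  V2345: {{q2,q5},{q2,q4,q5}}
  V12345: {{q2,q5},{q2,q4,q5}}
C dims 5,17,17,7; δ0: rk 4, SNF 1^4; δ1: rk 11, SNF 1^11; δ2: rk 6, SNF 1^6
Ȟ^0 = (5 − 4) − 0 = 1, so Ȟ^0 ≅ Z
Ȟ^1 = (17 − 11) − 4 = 2, so Ȟ^1 ≅ Z^2
Ȟ^2 = (17 − 6) − 11 = 0, so Ȟ^2 ≅ 0
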